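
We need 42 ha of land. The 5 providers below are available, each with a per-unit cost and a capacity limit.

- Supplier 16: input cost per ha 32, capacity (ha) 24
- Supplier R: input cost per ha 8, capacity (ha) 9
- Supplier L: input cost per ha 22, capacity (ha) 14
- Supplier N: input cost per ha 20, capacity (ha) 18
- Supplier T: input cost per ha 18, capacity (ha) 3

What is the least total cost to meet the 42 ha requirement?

Cheapest first:
Take 9 from Supplier R at 8 → need 33 more.
Supplier T (18): use full 3 → 30 ha to go.
Take 18 from Supplier N at 20 → need 12 more.
Supplier L at 22: take 12 of its 14 → requirement met.
Supplier 16: unused.
Cost = 9×8 + 3×18 + 18×20 + 12×22 = 750.

750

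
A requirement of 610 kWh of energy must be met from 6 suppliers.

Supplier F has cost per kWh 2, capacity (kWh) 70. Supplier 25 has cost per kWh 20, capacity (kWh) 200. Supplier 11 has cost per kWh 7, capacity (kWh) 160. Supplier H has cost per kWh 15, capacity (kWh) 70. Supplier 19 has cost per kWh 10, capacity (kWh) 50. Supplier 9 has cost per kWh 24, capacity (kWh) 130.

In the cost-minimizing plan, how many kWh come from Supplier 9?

60

Cheapest first:
Supplier F (2): use full 70 — 540 kWh to go.
Supplier 11 (7): use full 160 — 380 kWh to go.
Take 50 from Supplier 19 at 10 — need 330 more.
Supplier H at 15: take all 70 kWh — 260 still needed.
Take 200 from Supplier 25 at 20 — need 60 more.
Supplier 9 (24): take the remaining 60 — done.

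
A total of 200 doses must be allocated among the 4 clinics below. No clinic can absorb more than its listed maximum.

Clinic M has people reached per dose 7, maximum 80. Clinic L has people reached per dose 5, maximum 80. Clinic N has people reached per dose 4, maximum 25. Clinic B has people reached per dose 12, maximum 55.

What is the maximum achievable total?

1545

Rank by people reached per dose: Clinic B 12 > Clinic M 7 > Clinic L 5 > Clinic N 4.
Clinic B takes 55 to reach its cap of 55 — 145 left.
Give Clinic M 80 to hit its cap of 80 — 65 left.
Clinic L: +65 (room for 80) → 65. Pool exhausted.
Total = 7×80 + 5×65 + 12×55 = 1545.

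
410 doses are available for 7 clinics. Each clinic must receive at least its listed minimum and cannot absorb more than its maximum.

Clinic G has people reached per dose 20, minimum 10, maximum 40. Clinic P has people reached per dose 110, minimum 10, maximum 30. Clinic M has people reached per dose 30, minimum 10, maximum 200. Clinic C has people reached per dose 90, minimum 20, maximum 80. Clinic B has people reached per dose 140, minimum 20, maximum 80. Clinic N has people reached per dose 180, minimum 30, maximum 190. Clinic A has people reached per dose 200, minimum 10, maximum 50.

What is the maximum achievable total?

Meeting every minimum uses 10+10+10+20+20+30+10 = 110 doses, leaving 300.
Highest people reached per dose first: Clinic A 200 > Clinic N 180 > Clinic B 140 > Clinic P 110 > Clinic C 90 > Clinic M 30 > Clinic G 20.
Clinic A: +40 to 50 (cap) — 260 left.
Clinic N: +160 to 190 (cap) — 100 left.
Clinic B: +60 to 80 (cap) — 40 left.
Clinic P: +20 to 30 (cap) — 20 left.
Only 20 left; Clinic C takes them to reach 40.
Total = 20×10 + 110×30 + 30×10 + 90×40 + 140×80 + 180×190 + 200×50 = 62800.

62800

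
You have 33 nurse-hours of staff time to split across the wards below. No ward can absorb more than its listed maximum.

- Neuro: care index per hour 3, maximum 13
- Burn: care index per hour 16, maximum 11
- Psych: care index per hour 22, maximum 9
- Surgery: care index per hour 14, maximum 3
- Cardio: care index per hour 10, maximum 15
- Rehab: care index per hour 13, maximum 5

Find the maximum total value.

Order the wards by care index per hour: Psych 22 > Burn 16 > Surgery 14 > Rehab 13 > Cardio 10 > Neuro 3.
Psych takes 9 to reach its cap of 9 → 24 left.
Burn: +11 to 11 (cap) → 13 left.
Give Surgery 3 to hit its cap of 3 → 10 left.
Rehab: +5 to 5 (cap) → 5 left.
Cardio: +5 (room for 15) → 5. Pool exhausted.
Total = 16×11 + 22×9 + 14×3 + 10×5 + 13×5 = 531.

531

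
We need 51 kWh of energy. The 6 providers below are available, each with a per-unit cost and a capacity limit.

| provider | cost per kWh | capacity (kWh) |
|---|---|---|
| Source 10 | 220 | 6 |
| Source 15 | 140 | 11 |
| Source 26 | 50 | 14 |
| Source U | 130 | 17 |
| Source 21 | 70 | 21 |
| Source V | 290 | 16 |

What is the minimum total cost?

4250

Use providers in increasing cost order.
Source 26 at 50: take all 14 kWh → 37 still needed.
Take 21 from Source 21 at 70 → need 16 more.
Source U (130): take the remaining 16 → done.
Source 15, Source 10, Source V: unused.
Cost = 14×50 + 21×70 + 16×130 = 4250.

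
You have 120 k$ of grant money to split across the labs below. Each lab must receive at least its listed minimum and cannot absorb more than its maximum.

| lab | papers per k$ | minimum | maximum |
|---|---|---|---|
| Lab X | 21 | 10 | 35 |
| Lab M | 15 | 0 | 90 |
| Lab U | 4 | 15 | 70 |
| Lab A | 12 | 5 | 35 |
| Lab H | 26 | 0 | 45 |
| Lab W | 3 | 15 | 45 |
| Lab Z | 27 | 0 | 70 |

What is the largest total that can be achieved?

2395

Meeting every minimum uses 10+0+15+5+0+15+0 = 45 k$, leaving 75.
Rank by papers per k$: Lab Z 27 > Lab H 26 > Lab X 21 > Lab M 15 > Lab A 12 > Lab U 4 > Lab W 3.
Lab Z: +70 to 70 (cap) → 5 left.
Lab H: +5 (room for 45) → 5. Pool exhausted.
Total = 21×10 + 4×15 + 12×5 + 26×5 + 3×15 + 27×70 = 2395.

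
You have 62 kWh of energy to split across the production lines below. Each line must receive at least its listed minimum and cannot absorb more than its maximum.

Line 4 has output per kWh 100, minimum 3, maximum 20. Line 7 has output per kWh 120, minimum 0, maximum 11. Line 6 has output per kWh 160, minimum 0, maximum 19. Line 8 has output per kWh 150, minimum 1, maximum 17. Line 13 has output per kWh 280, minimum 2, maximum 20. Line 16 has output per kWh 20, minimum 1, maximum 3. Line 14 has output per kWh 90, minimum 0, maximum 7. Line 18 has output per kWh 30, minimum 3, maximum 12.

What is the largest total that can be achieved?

11450

Meeting every minimum uses 3+0+0+1+2+1+0+3 = 10 kWh, leaving 52.
Highest output per kWh first: Line 13 280 > Line 6 160 > Line 8 150 > Line 7 120 > Line 4 100 > Line 14 90 > Line 18 30 > Line 16 20.
Line 13: +18 to 20 (cap) ; 34 left.
Line 6: +19 to 19 (cap) ; 15 left.
Line 8 has room for 16 more but only 15 remain, so it gets 16.
Total = 100×3 + 160×19 + 150×16 + 280×20 + 20×1 + 30×3 = 11450.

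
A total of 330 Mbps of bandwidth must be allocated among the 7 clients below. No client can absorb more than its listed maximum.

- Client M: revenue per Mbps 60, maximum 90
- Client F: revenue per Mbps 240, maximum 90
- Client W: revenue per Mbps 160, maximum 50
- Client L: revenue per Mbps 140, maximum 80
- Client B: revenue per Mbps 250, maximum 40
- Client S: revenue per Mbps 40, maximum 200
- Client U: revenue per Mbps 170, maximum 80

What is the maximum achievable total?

Order the clients by revenue per Mbps: Client B 250 > Client F 240 > Client U 170 > Client W 160 > Client L 140 > Client M 60 > Client S 40.
Client B takes 40 to reach its cap of 40 ; 290 left.
Client F takes 90 to reach its cap of 90 ; 200 left.
Client U takes 80 to reach its cap of 80 ; 120 left.
Give Client W 50 to hit its cap of 50 ; 70 left.
Client L has room for 80 but only 70 remain, so it gets 70.
Total = 240×90 + 160×50 + 140×70 + 250×40 + 170×80 = 63000.

63000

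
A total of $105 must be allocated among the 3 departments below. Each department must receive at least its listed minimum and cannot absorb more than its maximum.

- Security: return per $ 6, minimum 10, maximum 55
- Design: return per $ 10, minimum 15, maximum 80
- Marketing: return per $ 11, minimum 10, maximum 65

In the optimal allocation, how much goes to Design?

30

Meeting every minimum uses 10+15+10 = 35 $, leaving 70.
Order the departments by return per $: Marketing 11 > Design 10 > Security 6.
Give Marketing 55 more to hit its cap of 65 — 15 left.
Design has room for 65 more but only 15 remain, so it gets 30.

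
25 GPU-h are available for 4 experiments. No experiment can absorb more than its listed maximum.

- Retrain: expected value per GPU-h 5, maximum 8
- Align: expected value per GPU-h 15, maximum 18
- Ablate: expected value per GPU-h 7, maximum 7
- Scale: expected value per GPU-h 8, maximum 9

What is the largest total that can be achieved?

Rank by expected value per GPU-h: Align 15 > Scale 8 > Ablate 7 > Retrain 5.
Align takes 18 to reach its cap of 18 — 7 left.
Only 7 left; Scale takes them to reach 7.
Total = 15×18 + 8×7 = 326.

326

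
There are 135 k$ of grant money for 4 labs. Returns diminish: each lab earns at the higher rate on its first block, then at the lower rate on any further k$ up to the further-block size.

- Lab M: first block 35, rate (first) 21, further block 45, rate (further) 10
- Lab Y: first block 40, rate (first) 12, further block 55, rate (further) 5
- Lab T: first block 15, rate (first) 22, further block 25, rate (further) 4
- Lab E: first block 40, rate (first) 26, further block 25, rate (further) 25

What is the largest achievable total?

Order all 8 blocks by rate: Lab E/T1 26 > Lab E/T2 25 > Lab T/T1 22 > Lab M/T1 21 > Lab Y/T1 12 > Lab M/T2 10 > Lab Y/T2 5 > Lab T/T2 4.
Lab E T1 at 26: fill all 40 ; 95 left.
Lab E T2 at 25: fill all 25 ; 70 left.
Lab T T1 at 22: fill all 15 ; 55 left.
Lab M T1 at 21: fill all 35 ; 20 left.
Lab Y/T1: +20 of 40 at 12; pool empty.
Total = 26×40 + 25×25 + 22×15 + 21×35 + 12×20 = 2970.

2970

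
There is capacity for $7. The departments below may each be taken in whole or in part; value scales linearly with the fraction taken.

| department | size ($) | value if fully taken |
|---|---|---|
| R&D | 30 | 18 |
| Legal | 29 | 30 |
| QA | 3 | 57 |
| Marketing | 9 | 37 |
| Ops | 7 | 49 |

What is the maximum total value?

Rank by value-to-size ratio: QA 57/3≈19, Ops 49/7≈7, Marketing 37/9≈4.11, Legal 30/29≈1.03, R&D 18/30≈0.6.
QA: take in full, 3 $ for value 57 → 4 left.
Only 4 $ remain; take 4/7 of Ops for value 49×4/7 = 28.
Total value = 85.

85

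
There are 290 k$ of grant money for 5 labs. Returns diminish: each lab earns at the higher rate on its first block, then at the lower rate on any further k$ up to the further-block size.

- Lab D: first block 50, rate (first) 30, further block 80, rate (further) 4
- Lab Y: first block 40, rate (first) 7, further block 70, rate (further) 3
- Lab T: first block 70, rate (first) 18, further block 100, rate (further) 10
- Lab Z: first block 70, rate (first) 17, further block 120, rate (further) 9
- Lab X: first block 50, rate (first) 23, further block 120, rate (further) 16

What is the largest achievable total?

Order all 10 blocks by rate: Lab D/first 30 > Lab X/first 23 > Lab T/first 18 > Lab Z/first 17 > Lab X/second 16 > Lab T/second 10 > Lab Z/second 9 > Lab Y/first 7 > Lab D/second 4 > Lab Y/second 3.
Lab D first at 30: fill all 50 — 240 left.
Fill Lab X first block (50 at 23) — 190 left.
Lab T first at 18: fill all 70 — 120 left.
Lab Z/first (17): +70 — 50 left.
Lab X/second: +50 of 120 at 16; pool empty.
Total = 30×50 + 23×50 + 18×70 + 17×70 + 16×50 = 5900.

5900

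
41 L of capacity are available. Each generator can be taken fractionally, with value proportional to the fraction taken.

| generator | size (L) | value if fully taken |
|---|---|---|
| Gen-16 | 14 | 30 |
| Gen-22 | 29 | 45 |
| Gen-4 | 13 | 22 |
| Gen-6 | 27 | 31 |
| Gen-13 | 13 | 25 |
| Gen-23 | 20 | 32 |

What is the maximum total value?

78.6

Rank by value-to-size ratio: Gen-16 30/14≈2.14, Gen-13 25/13≈1.92, Gen-4 22/13≈1.69, Gen-23 32/20≈1.6, Gen-22 45/29≈1.55, Gen-6 31/27≈1.15.
All 14 L of Gen-16 fit (value 30) — 27 remain.
Gen-13: take in full, 13 L for value 25 — 14 left.
All 13 L of Gen-4 fit (value 22) — 1 remain.
Only 1 L remain; take 1/20 of Gen-23 for value 32×1/20 = 1.6.
Total value = 78.6.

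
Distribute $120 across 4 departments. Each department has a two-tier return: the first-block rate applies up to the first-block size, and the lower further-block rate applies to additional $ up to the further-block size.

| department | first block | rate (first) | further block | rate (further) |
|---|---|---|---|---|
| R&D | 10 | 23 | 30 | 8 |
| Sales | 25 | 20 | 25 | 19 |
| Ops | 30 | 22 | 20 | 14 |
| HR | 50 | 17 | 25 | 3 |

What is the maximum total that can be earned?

2375

Treat each block as its own option and order by rate: R&D/first 23 > Ops/first 22 > Sales/first 20 > Sales/second 19 > HR/first 17 > Ops/second 14 > R&D/second 8 > HR/second 3.
R&D/first (23): +10 ; 110 left.
Ops/first (22): +30 ; 80 left.
Fill Sales first block (25 at 20) ; 55 left.
Sales/second (19): +25 ; 30 left.
HR first at 17: only 30 left, fill 30.
Total = 23×10 + 22×30 + 20×25 + 19×25 + 17×30 = 2375.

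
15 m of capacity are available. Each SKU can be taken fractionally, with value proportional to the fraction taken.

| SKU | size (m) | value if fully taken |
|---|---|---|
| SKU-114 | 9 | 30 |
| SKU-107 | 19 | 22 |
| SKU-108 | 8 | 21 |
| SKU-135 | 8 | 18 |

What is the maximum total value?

45.75

Rank by value-to-size ratio: SKU-114 30/9≈3.33, SKU-108 21/8≈2.62, SKU-135 18/8≈2.25, SKU-107 22/19≈1.16.
SKU-114: take in full, 9 m for value 30 — 6 left.
Only 6 m remain; take 6/8 of SKU-108 for value 21×6/8 = 15.75.
Total value = 45.75.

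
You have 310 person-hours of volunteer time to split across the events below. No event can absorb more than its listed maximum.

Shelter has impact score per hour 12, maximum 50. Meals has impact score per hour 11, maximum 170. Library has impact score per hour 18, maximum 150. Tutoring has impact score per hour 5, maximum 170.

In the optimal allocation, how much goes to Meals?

110

Rank by impact score per hour: Library 18 > Shelter 12 > Meals 11 > Tutoring 5.
Give Library 150 to hit its cap of 150 ; 160 left.
Shelter: +50 to 50 (cap) ; 110 left.
Only 110 left; Meals takes them to reach 110.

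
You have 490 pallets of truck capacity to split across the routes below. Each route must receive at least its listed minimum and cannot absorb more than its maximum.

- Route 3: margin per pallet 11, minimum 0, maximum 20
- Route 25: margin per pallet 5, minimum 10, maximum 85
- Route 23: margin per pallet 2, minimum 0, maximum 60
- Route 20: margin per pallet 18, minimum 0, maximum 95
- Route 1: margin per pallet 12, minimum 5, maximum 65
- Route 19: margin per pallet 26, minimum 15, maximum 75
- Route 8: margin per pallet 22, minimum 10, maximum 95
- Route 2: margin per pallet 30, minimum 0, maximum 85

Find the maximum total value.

Meeting every minimum uses 0+10+0+0+5+15+10+0 = 40 pallets, leaving 450.
Highest margin per pallet first: Route 2 30 > Route 19 26 > Route 8 22 > Route 20 18 > Route 1 12 > Route 3 11 > Route 25 5 > Route 23 2.
Give Route 2 85 more to hit its cap of 85 → 365 left.
Route 19 takes 60 more to reach its cap of 75 → 305 left.
Give Route 8 85 more to hit its cap of 95 → 220 left.
Route 20: +95 to 95 (cap) → 125 left.
Route 1 takes 60 more to reach its cap of 65 → 65 left.
Give Route 3 20 more to hit its cap of 20 → 45 left.
Only 45 left; Route 25 takes them to reach 55.
Total = 11×20 + 5×55 + 18×95 + 12×65 + 26×75 + 22×95 + 30×85 = 9575.

9575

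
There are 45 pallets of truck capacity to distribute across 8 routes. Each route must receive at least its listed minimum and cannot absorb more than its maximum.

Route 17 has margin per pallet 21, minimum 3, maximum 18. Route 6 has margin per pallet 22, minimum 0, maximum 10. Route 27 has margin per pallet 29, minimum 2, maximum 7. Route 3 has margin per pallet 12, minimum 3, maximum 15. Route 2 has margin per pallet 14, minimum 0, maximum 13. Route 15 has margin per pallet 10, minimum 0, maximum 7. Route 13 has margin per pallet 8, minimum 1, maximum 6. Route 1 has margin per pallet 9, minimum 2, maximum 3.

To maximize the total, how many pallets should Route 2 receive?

4

Meeting every minimum uses 3+0+2+3+0+0+1+2 = 11 pallets, leaving 34.
Highest margin per pallet first: Route 27 29 > Route 6 22 > Route 17 21 > Route 2 14 > Route 3 12 > Route 15 10 > Route 1 9 > Route 13 8.
Route 27 takes 5 more to reach its cap of 7 → 29 left.
Route 6: +10 to 10 (cap) → 19 left.
Route 17: +15 to 18 (cap) → 4 left.
Route 2 has room for 13 more but only 4 remain, so it gets 4.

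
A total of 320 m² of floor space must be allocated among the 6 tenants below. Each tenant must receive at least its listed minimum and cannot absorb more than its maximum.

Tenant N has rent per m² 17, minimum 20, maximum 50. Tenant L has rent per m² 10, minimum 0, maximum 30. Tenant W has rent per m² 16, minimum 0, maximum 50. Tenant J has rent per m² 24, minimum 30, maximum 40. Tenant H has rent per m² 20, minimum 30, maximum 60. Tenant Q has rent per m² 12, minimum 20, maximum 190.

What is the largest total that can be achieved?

Meeting every minimum uses 20+0+0+30+30+20 = 100 m², leaving 220.
Rank by rent per m²: Tenant J 24 > Tenant H 20 > Tenant N 17 > Tenant W 16 > Tenant Q 12 > Tenant L 10.
Tenant J: +10 to 40 (cap) — 210 left.
Tenant H: +30 to 60 (cap) — 180 left.
Tenant N: +30 to 50 (cap) — 150 left.
Tenant W takes 50 more to reach its cap of 50 — 100 left.
Tenant Q: +100 (room for 170) → 120. Pool exhausted.
Total = 17×50 + 16×50 + 24×40 + 20×60 + 12×120 = 5250.

5250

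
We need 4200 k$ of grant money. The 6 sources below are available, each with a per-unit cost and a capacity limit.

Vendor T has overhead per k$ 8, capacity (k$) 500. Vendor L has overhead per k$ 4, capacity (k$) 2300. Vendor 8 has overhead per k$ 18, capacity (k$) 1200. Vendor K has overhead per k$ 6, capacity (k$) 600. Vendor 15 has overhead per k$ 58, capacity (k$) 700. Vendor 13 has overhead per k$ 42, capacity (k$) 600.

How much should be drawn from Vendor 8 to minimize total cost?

800

Cheapest first:
Take 2300 from Vendor L at 4 → need 1900 more.
Take 600 from Vendor K at 6 → need 1300 more.
Take 500 from Vendor T at 8 → need 800 more.
Vendor 8 at 18: take 800 of its 1200 → requirement met.
Vendor 13, Vendor 15: unused.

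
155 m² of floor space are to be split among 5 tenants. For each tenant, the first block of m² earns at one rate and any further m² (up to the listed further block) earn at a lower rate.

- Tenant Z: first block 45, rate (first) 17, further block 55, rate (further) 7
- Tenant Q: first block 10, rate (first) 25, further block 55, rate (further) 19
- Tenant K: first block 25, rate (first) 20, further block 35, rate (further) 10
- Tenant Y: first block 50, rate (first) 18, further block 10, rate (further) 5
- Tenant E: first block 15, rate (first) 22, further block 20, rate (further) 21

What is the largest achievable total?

Treat each block as its own option and order by rate: Tenant Q/tier1 25 > Tenant E/tier1 22 > Tenant E/tier2 21 > Tenant K/tier1 20 > Tenant Q/tier2 19 > Tenant Y/tier1 18 > Tenant Z/tier1 17 > Tenant K/tier2 10 > Tenant Z/tier2 7 > Tenant Y/tier2 5.
Tenant Q tier1 at 25: fill all 10 — 145 left.
Tenant E tier1 at 22: fill all 15 — 130 left.
Tenant E/tier2 (21): +20 — 110 left.
Fill Tenant K tier1 block (25 at 20) — 85 left.
Fill Tenant Q tier2 block (55 at 19) — 30 left.
30 remain; put them into Tenant Y tier1 at 18.
Total = 25×10 + 22×15 + 21×20 + 20×25 + 19×55 + 18×30 = 3085.

3085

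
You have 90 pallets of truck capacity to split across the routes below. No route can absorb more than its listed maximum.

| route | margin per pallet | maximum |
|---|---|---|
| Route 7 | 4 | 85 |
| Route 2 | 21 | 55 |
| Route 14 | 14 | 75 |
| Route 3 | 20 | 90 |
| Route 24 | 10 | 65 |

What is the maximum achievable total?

Order the routes by margin per pallet: Route 2 21 > Route 3 20 > Route 14 14 > Route 24 10 > Route 7 4.
Give Route 2 55 to hit its cap of 55 — 35 left.
Only 35 left; Route 3 takes them to reach 35.
Total = 21×55 + 20×35 = 1855.

1855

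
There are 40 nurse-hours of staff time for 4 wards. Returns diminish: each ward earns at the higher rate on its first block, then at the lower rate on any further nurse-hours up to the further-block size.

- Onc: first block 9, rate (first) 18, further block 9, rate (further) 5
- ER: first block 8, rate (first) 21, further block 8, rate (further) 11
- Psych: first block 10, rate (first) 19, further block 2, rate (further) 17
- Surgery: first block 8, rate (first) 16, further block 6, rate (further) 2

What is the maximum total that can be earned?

715

Treat each block as its own option and order by rate: ER/first 21 > Psych/first 19 > Onc/first 18 > Psych/second 17 > Surgery/first 16 > ER/second 11 > Onc/second 5 > Surgery/second 2.
ER first at 21: fill all 8 → 32 left.
Psych/first (19): +10 → 22 left.
Onc first at 18: fill all 9 → 13 left.
Psych/second (17): +2 → 11 left.
Surgery first at 16: fill all 8 → 3 left.
3 remain; put them into ER second at 11.
Total = 21×8 + 19×10 + 18×9 + 17×2 + 16×8 + 11×3 = 715.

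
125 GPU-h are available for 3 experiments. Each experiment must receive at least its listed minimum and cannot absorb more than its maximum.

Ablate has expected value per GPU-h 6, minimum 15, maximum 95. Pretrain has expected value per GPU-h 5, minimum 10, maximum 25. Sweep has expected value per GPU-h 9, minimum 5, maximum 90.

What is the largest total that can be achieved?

Meeting every minimum uses 15+10+5 = 30 GPU-h, leaving 95.
Rank by expected value per GPU-h: Sweep 9 > Ablate 6 > Pretrain 5.
Give Sweep 85 more to hit its cap of 90 ; 10 left.
Ablate has room for 80 more but only 10 remain, so it gets 25.
Total = 6×25 + 5×10 + 9×90 = 1010.

1010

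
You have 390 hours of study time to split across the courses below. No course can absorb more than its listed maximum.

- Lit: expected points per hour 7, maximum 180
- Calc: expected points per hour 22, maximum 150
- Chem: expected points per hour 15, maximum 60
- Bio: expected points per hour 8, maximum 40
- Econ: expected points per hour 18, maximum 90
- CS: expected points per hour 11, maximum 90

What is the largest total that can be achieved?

Rank by expected points per hour: Calc 22 > Econ 18 > Chem 15 > CS 11 > Bio 8 > Lit 7.
Calc: +150 to 150 (cap) ; 240 left.
Econ: +90 to 90 (cap) ; 150 left.
Chem: +60 to 60 (cap) ; 90 left.
Give CS 90 to hit its cap of 90 ; 0 left.
Total = 22×150 + 15×60 + 18×90 + 11×90 = 6810.

6810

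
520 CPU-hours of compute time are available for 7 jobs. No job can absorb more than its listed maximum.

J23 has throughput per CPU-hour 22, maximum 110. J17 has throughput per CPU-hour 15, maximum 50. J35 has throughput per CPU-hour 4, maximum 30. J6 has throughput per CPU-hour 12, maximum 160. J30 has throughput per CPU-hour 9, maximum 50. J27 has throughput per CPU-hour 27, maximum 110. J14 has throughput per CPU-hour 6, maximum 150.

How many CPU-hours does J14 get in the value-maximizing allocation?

Order the jobs by throughput per CPU-hour: J27 27 > J23 22 > J17 15 > J6 12 > J30 9 > J14 6 > J35 4.
J27: +110 to 110 (cap) — 410 left.
Give J23 110 to hit its cap of 110 — 300 left.
Give J17 50 to hit its cap of 50 — 250 left.
J6: +160 to 160 (cap) — 90 left.
J30 takes 50 to reach its cap of 50 — 40 left.
J14 has room for 150 but only 40 remain, so it gets 40.

40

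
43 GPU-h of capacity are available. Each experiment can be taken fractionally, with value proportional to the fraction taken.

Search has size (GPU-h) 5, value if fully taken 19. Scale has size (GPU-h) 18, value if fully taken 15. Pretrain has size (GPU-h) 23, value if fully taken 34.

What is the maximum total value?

Sort by value density: Search 19/5≈3.8, Pretrain 34/23≈1.48, Scale 15/18≈0.833.
All 5 GPU-h of Search fit (value 19) — 38 remain.
Pretrain: take in full, 23 GPU-h for value 34 — 15 left.
15 GPU-h left: a 15/18 share of Scale gives 15×15/18 = 12.5.
Total value = 65.5.

65.5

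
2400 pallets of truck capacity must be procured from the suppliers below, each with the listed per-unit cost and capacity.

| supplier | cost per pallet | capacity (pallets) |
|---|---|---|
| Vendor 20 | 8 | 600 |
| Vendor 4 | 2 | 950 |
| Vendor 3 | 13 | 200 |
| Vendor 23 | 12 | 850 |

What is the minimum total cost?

Fill from the cheapest supplier first.
Vendor 4 (2): use full 950 ; 1450 pallets to go.
Vendor 20 (8): use full 600 ; 850 pallets to go.
Vendor 23 at 12: take all 850 pallets ; 0 still needed.
Vendor 3: unused.
Cost = 950×2 + 600×8 + 850×12 = 16900.

16900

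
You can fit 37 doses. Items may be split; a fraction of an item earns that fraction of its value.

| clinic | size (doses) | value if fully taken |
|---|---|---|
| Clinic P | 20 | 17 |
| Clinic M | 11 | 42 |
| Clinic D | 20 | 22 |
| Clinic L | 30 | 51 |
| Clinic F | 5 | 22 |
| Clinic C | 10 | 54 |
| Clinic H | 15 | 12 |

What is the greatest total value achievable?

136.7

Rank by value-to-size ratio: Clinic C 54/10≈5.4, Clinic F 22/5≈4.4, Clinic M 42/11≈3.82, Clinic L 51/30≈1.7, Clinic D 22/20≈1.1, Clinic P 17/20≈0.85, Clinic H 12/15≈0.8.
Take all of Clinic C (10 doses, value 54) ; 27 doses left.
Take all of Clinic F (5 doses, value 22) ; 22 doses left.
Take all of Clinic M (11 doses, value 42) ; 11 doses left.
Only 11 doses remain; take 11/30 of Clinic L for value 51×11/30 = 18.7.
Total value = 136.7.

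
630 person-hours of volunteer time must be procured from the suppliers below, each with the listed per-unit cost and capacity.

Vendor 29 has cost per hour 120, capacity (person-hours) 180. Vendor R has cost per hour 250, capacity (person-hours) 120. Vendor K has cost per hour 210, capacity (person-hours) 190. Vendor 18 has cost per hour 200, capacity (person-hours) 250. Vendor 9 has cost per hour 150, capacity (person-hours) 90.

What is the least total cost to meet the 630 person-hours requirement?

108200

Fill from the cheapest supplier first.
Take 180 from Vendor 29 at 120 → need 450 more.
Vendor 9 (150): use full 90 → 360 person-hours to go.
Vendor 18 at 200: take all 250 person-hours → 110 still needed.
Take 110 from Vendor K at 210 to finish.
Vendor R: unused.
Cost = 180×120 + 90×150 + 250×200 + 110×210 = 108200.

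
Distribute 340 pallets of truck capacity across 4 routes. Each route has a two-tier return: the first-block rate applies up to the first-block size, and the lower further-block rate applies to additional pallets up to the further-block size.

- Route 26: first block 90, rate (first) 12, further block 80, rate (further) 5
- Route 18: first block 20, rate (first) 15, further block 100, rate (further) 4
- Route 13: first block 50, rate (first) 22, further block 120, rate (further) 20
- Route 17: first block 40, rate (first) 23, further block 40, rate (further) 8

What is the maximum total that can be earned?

5960

Treat each block as its own option and order by rate: Route 17/tier1 23 > Route 13/tier1 22 > Route 13/tier2 20 > Route 18/tier1 15 > Route 26/tier1 12 > Route 17/tier2 8 > Route 26/tier2 5 > Route 18/tier2 4.
Route 17 tier1 at 23: fill all 40 — 300 left.
Route 13/tier1 (22): +50 — 250 left.
Fill Route 13 tier2 block (120 at 20) — 130 left.
Fill Route 18 tier1 block (20 at 15) — 110 left.
Route 26/tier1 (12): +90 — 20 left.
Route 17/tier2: +20 of 40 at 8; pool empty.
Total = 23×40 + 22×50 + 20×120 + 15×20 + 12×90 + 8×20 = 5960.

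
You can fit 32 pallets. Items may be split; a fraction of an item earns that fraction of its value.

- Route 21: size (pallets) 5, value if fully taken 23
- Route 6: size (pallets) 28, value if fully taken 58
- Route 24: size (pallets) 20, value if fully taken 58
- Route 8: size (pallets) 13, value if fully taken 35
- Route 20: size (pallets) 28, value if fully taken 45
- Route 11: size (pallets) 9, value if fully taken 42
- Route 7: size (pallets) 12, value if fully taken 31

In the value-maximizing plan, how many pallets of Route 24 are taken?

18

Best value per unit of size first: Route 11 42/9≈4.67, Route 21 23/5≈4.6, Route 24 58/20≈2.9, Route 8 35/13≈2.69, Route 7 31/12≈2.58, Route 6 58/28≈2.07, Route 20 45/28≈1.61.
Route 11: take in full, 9 pallets for value 42 ; 23 left.
Take all of Route 21 (5 pallets, value 23) ; 18 pallets left.
18 pallets left: a 18/20 share of Route 24 gives 58×18/20 = 52.2.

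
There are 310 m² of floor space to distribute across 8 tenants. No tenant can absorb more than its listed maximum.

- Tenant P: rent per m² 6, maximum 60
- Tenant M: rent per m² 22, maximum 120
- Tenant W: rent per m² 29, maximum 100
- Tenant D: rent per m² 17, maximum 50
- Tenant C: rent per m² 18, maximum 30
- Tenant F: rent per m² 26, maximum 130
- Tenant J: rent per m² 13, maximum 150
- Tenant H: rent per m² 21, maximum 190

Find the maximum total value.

8040

Order the tenants by rent per m²: Tenant W 29 > Tenant F 26 > Tenant M 22 > Tenant H 21 > Tenant C 18 > Tenant D 17 > Tenant J 13 > Tenant P 6.
Give Tenant W 100 to hit its cap of 100 — 210 left.
Tenant F: +130 to 130 (cap) — 80 left.
Tenant M has room for 120 but only 80 remain, so it gets 80.
Total = 22×80 + 29×100 + 26×130 = 8040.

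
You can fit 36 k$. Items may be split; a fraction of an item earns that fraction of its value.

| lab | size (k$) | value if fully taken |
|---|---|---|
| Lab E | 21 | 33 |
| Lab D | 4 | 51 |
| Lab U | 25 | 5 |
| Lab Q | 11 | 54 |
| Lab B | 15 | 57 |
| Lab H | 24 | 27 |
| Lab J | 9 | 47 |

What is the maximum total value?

Best value per unit of size first: Lab D 51/4≈12.8, Lab J 47/9≈5.22, Lab Q 54/11≈4.91, Lab B 57/15≈3.8, Lab E 33/21≈1.57, Lab H 27/24≈1.12, Lab U 5/25≈0.2.
All 4 k$ of Lab D fit (value 51) ; 32 remain.
All 9 k$ of Lab J fit (value 47) ; 23 remain.
Lab Q: take in full, 11 k$ for value 54 ; 12 left.
Fill the last 12 k$ with part of Lab B: 12/15 of it earns 45.6.
Total value = 197.6.

197.6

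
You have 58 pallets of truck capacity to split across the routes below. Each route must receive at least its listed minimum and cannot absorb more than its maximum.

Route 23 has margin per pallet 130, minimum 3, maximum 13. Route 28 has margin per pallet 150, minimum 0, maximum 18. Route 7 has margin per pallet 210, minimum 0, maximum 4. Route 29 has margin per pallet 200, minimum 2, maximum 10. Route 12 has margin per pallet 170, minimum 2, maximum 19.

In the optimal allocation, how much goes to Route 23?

Meeting every minimum uses 3+0+0+2+2 = 7 pallets, leaving 51.
Highest margin per pallet first: Route 7 210 > Route 29 200 > Route 12 170 > Route 28 150 > Route 23 130.
Route 7 takes 4 more to reach its cap of 4 — 47 left.
Route 29 takes 8 more to reach its cap of 10 — 39 left.
Give Route 12 17 more to hit its cap of 19 — 22 left.
Route 28: +18 to 18 (cap) — 4 left.
Only 4 left; Route 23 takes them to reach 7.

7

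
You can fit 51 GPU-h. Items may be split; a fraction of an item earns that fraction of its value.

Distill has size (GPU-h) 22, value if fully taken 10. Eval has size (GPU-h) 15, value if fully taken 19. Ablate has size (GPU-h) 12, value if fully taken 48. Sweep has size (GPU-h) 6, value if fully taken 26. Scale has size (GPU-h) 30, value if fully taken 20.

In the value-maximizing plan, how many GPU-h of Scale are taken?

Sort by value density: Sweep 26/6≈4.33, Ablate 48/12≈4, Eval 19/15≈1.27, Scale 20/30≈0.667, Distill 10/22≈0.455.
Sweep: take in full, 6 GPU-h for value 26 ; 45 left.
All 12 GPU-h of Ablate fit (value 48) ; 33 remain.
Take all of Eval (15 GPU-h, value 19) ; 18 GPU-h left.
18 GPU-h left: a 18/30 share of Scale gives 20×18/30 = 12.

18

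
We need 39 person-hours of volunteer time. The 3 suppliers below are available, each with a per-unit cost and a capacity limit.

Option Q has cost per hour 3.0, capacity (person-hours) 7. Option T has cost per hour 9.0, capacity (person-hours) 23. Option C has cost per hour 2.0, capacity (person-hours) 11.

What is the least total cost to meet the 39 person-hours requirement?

232

Use suppliers in increasing cost order.
Option C (2.0): use full 11 → 28 person-hours to go.
Take 7 from Option Q at 3.0 → need 21 more.
Option T (9.0): take the remaining 21 → done.
Cost = 11×2.0 + 7×3.0 + 21×9.0 = 232.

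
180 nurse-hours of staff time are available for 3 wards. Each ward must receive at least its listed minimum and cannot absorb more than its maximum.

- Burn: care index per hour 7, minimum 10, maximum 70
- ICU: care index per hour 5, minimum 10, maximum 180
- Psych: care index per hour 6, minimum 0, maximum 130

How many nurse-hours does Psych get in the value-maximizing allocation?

100

Meeting every minimum uses 10+10+0 = 20 nurse-hours, leaving 160.
Rank by care index per hour: Burn 7 > Psych 6 > ICU 5.
Burn takes 60 more to reach its cap of 70 — 100 left.
Psych: +100 (room for 130) → 100. Pool exhausted.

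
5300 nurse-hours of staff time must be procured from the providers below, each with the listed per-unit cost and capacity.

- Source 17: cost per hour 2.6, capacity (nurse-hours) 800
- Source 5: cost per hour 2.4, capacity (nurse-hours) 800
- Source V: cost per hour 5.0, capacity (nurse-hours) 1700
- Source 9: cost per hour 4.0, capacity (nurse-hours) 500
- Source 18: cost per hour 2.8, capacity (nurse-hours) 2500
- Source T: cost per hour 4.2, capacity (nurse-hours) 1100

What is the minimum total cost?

15940

Fill from the cheapest provider first.
Source 5 at 2.4: take all 800 nurse-hours → 4500 still needed.
Source 17 at 2.6: take all 800 nurse-hours → 3700 still needed.
Source 18 (2.8): use full 2500 → 1200 nurse-hours to go.
Take 500 from Source 9 at 4.0 → need 700 more.
Take 700 from Source T at 4.2 to finish.
Source V: unused.
Cost = 800×2.4 + 800×2.6 + 2500×2.8 + 500×4.0 + 700×4.2 = 15940.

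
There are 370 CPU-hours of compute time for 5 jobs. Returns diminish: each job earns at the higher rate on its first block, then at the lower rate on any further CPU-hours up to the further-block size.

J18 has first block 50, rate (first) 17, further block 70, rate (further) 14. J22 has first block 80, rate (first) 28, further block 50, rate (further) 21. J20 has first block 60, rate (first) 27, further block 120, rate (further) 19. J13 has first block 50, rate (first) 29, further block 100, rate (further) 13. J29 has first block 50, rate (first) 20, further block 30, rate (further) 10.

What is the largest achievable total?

Order all 10 blocks by rate: J13/T1 29 > J22/T1 28 > J20/T1 27 > J22/T2 21 > J29/T1 20 > J20/T2 19 > J18/T1 17 > J18/T2 14 > J13/T2 13 > J29/T2 10.
J13/T1 (29): +50 ; 320 left.
J22 T1 at 28: fill all 80 ; 240 left.
J20/T1 (27): +60 ; 180 left.
J22/T2 (21): +50 ; 130 left.
J29 T1 at 20: fill all 50 ; 80 left.
80 remain; put them into J20 T2 at 19.
Total = 29×50 + 28×80 + 27×60 + 21×50 + 20×50 + 19×80 = 8880.

8880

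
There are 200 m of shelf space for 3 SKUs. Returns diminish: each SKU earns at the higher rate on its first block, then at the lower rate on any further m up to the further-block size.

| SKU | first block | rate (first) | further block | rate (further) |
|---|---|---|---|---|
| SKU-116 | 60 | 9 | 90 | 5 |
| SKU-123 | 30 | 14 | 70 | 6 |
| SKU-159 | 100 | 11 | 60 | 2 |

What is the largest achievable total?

2120

Rank every tier by rate: SKU-123/first 14 > SKU-159/first 11 > SKU-116/first 9 > SKU-123/second 6 > SKU-116/second 5 > SKU-159/second 2.
SKU-123/first (14): +30 — 170 left.
Fill SKU-159 first block (100 at 11) — 70 left.
Fill SKU-116 first block (60 at 9) — 10 left.
SKU-123/second: +10 of 70 at 6; pool empty.
Total = 14×30 + 11×100 + 9×60 + 6×10 = 2120.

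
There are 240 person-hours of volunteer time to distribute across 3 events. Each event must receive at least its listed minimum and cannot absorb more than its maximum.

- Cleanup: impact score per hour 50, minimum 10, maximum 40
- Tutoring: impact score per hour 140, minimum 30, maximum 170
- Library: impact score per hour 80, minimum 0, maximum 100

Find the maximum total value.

Meeting every minimum uses 10+30+0 = 40 person-hours, leaving 200.
Highest impact score per hour first: Tutoring 140 > Library 80 > Cleanup 50.
Tutoring: +140 to 170 (cap) ; 60 left.
Only 60 left; Library takes them to reach 60.
Total = 50×10 + 140×170 + 80×60 = 29100.

29100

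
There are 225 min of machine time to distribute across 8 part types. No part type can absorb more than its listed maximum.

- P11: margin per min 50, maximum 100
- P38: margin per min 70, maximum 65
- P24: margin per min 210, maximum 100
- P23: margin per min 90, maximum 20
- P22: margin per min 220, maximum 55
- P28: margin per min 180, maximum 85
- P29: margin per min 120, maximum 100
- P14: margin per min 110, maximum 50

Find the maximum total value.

45700

Rank by margin per min: P22 220 > P24 210 > P28 180 > P29 120 > P14 110 > P23 90 > P38 70 > P11 50.
Give P22 55 to hit its cap of 55 — 170 left.
P24 takes 100 to reach its cap of 100 — 70 left.
P28: +70 (room for 85) → 70. Pool exhausted.
Total = 210×100 + 220×55 + 180×70 = 45700.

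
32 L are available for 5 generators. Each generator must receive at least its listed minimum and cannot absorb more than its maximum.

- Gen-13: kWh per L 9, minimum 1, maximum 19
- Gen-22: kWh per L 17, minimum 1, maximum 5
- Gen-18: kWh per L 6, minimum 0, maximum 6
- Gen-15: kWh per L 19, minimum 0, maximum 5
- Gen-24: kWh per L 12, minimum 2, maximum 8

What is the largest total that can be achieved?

402

Meeting every minimum uses 1+1+0+0+2 = 4 L, leaving 28.
Order the generators by kWh per L: Gen-15 19 > Gen-22 17 > Gen-24 12 > Gen-13 9 > Gen-18 6.
Gen-15 takes 5 more to reach its cap of 5 → 23 left.
Gen-22: +4 to 5 (cap) → 19 left.
Gen-24 takes 6 more to reach its cap of 8 → 13 left.
Gen-13: +13 (room for 18) → 14. Pool exhausted.
Total = 9×14 + 17×5 + 19×5 + 12×8 = 402.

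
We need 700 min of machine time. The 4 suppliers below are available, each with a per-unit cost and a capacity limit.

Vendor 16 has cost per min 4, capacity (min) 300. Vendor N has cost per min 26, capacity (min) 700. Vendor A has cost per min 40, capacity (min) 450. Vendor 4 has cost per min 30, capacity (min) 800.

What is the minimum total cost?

Fill from the cheapest supplier first.
Take 300 from Vendor 16 at 4 → need 400 more.
Vendor N at 26: take 400 of its 700 → requirement met.
Vendor 4, Vendor A: unused.
Cost = 300×4 + 400×26 = 11600.

11600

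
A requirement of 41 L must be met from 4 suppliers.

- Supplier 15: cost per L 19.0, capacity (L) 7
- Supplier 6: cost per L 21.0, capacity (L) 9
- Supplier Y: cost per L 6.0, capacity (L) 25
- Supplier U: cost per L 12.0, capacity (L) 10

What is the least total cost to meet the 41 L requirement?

384

Cheapest first:
Supplier Y (6.0): use full 25 — 16 L to go.
Supplier U (12.0): use full 10 — 6 L to go.
Supplier 15 (19.0): take the remaining 6 — done.
Supplier 6: unused.
Cost = 25×6.0 + 10×12.0 + 6×19.0 = 384.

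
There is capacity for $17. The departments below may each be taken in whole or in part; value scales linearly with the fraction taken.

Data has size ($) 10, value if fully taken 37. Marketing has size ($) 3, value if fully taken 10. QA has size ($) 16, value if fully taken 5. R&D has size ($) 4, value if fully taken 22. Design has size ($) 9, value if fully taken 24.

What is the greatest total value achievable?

69

Sort by value density: R&D 22/4≈5.5, Data 37/10≈3.7, Marketing 10/3≈3.33, Design 24/9≈2.67, QA 5/16≈0.312.
All 4 $ of R&D fit (value 22) ; 13 remain.
Data: take in full, 10 $ for value 37 ; 3 left.
Take all of Marketing (3 $, value 10) ; 0 $ left.
Total value = 69.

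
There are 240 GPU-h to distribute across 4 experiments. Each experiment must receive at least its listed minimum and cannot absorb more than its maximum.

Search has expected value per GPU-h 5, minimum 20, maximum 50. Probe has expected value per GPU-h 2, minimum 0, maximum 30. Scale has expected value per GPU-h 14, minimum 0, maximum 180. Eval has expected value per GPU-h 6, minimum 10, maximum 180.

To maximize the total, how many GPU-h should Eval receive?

40

Meeting every minimum uses 20+0+0+10 = 30 GPU-h, leaving 210.
Order the experiments by expected value per GPU-h: Scale 14 > Eval 6 > Search 5 > Probe 2.
Give Scale 180 more to hit its cap of 180 → 30 left.
Eval has room for 170 more but only 30 remain, so it gets 40.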